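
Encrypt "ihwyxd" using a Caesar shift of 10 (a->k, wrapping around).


Input: 'ihwyxd', shift = 10
Operation: for each letter, (position + 10) mod 26
Mapping: 'i'(8+10=18)->'s', 'h'(7+10=17)->'r', 'w'(22+10=32, 32 mod 26=6)->'g', 'y'(24+10=34, 34 mod 26=8)->'i', 'x'(23+10=33, 33 mod 26=7)->'h', 'd'(3+10=13)->'n'
Result: srgihn


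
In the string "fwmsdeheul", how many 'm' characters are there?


Input string: 'fwmsdeheul'
Target character: 'm'
Scan each position: s[2]='m'
Matches found at indices: 2
Total: 1


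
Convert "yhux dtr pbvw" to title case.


Input string: 'yhux dtr pbvw'
Operation: capitalize first letter of each word
Word transformations: 'yhux'->'Yhux', 'dtr'->'Dtr', 'pbvw'->'Pbvw'
Result: Yhux Dtr Pbvw


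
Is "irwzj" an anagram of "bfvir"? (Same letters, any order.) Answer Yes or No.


String 1: 'bfvir' -> sorted: 'bfirv'
String 2: 'irwzj' -> sorted: 'ijrwz'
Compare sorted forms: 'bfirv' != 'ijrwz'
Anagram: No


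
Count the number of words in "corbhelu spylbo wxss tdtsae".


Input string: 'corbhelu spylbo wxss tdtsae'
Operation: split by spaces
Words found: 'corbhelu', 'spylbo', 'wxss', 'tdtsae'
Word count: 4


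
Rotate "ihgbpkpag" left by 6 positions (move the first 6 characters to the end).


Input: 'ihgbpkpag', shift = 6
Operation: split at index 6 and swap parts
Front part s[0:6] = 'ihgbpk'
Back part s[6:] = 'pag'
Rotated = back + front = 'pag' + 'ihgbpk'
Result: pagihgbpk


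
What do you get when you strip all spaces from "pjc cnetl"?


Input string: 'pjc cnetl'
Operation: remove all spaces
Words: 'pjc', 'cnetl'
Join without spaces: pjccnetl


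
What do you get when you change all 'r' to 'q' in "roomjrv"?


Input string: 'roomjrv'
Operation: replace 'r' with 'q'
Positions of 'r': 0, 5
After replacement: qoomjqv


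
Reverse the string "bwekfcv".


Input string: 'bwekfcv'
Operation: reverse character order
Original order: 'b' -> 'w' -> 'e' -> 'k' -> 'f' -> 'c' -> 'v'
Reversed order: 'v' -> 'c' -> 'f' -> 'k' -> 'e' -> 'w' -> 'b'
Result: vcfkewb


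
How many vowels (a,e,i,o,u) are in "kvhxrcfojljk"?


Input string: 'kvhxrcfojljk'
Operation: count vowels (a, e, i, o, u)
Scan: s[0]='k', s[1]='v', s[2]='h', s[3]='x', s[4]='r', s[5]='c', s[6]='f', s[7]='o' (vowel), s[8]='j', s[9]='l', s[10]='j', s[11]='k'
Vowels found: 1
Result: 1


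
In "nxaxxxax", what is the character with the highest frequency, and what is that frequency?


Input: 'nxaxxxax'
Operation: tally each character
Counts: 'a':2, 'n':1, 'x':5
Maximum: 'x' appears 5 times


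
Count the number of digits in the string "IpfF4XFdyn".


Input string: 'IpfF4XFdyn'
Operation: count digit characters (0-9)
Scan: 'I', 'p', 'f', 'F', '4'(digit), 'X', 'F', 'd', 'y', 'n'
Digits found: 1
Result: 1


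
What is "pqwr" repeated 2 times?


Input string: 'pqwr'
Operation: repeat 2 times
Concatenation: 'pqwr' + 'pqwr'
Result: pqwrpqwr


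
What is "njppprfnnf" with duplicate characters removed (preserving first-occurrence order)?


Input: 'njppprfnnf'
Operation: keep first occurrence of each character
Scan: s[0]='n' new -> keep; s[1]='j' new -> keep; s[2]='p' new -> keep; s[3]='p' seen -> skip; s[4]='p' seen -> skip; s[5]='r' new -> keep; s[6]='f' new -> keep; s[7]='n' seen -> skip; s[8]='n' seen -> skip; s[9]='f' seen -> skip
Result: njprf


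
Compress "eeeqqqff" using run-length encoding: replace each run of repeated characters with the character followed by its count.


Input: 'eeeqqqff'
Operation: identify consecutive runs
Runs: 'eee' -> e3, 'qqq' -> q3, 'ff' -> f2
Encoded: e3q3f2


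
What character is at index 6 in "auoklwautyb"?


Input string: 'auoklwautyb'
Operation: get character at index 6
Index mapping: s[0]='a', s[1]='u', s[2]='o', s[3]='k', s[4]='l', s[5]='w', s[6]='a'
Result: 'a'


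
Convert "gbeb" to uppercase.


Input string: 'gbeb'
Operation: convert each letter to uppercase
Mapping: 'g'->'G', 'b'->'B', 'e'->'E', 'b'->'B'
Result: GBEB


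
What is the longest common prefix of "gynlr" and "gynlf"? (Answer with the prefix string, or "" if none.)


String 1: 'gynlr'
String 2: 'gynlf'
Compare position by position:
pos 0: 'g' vs 'g' match
pos 1: 'y' vs 'y' match
pos 2: 'n' vs 'n' match
pos 3: 'l' vs 'l' match
pos 4: 'r' vs 'f' differ -> stop
Longest common prefix: "gynl" (length 4)


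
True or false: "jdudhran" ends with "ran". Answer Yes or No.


Input string: 'jdudhran'
Suffix to check: 'ran'
Last 3 characters of input: 'ran'
Match: True
Result: Yes


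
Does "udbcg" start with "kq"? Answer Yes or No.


Input string: 'udbcg'
Prefix to check: 'kq'
First 2 characters of input: 'ud'
Match: False
Result: No


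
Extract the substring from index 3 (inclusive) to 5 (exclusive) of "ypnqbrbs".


Input string: 'ypnqbrbs'
Operation: slice [3:5]
Extract characters: s[3]='q', s[4]='b'
Result: qb


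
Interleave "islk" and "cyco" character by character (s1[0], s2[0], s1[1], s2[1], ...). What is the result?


String 1: 'islk'
String 2: 'cyco'
Operation: alternate characters
Pairs: 'i'+'c', 's'+'y', 'l'+'c', 'k'+'o'
Result: icsylcko


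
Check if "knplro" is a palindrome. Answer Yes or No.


Input string: 'knplro'
Reversed: 'orlpnk'
Compare pairs: s[0]='k' vs s[5]='o' (mismatch), s[1]='n' vs s[4]='r' (mismatch), s[2]='p' vs s[3]='l' (mismatch)
Palindrome: No


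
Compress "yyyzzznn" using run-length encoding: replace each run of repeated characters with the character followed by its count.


Input: 'yyyzzznn'
Operation: identify consecutive runs
Runs: 'yyy' -> y3, 'zzz' -> z3, 'nn' -> n2
Encoded: y3z3n2


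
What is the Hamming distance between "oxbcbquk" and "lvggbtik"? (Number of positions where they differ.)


String 1: 'oxbcbquk'
String 2: 'lvggbtik'
Compare each position: pos 0: 'o'!='l', pos 1: 'x'!='v', pos 2: 'b'!='g', pos 3: 'c'!='g', pos 4: 'b'=='b', pos 5: 'q'!='t', pos 6: 'u'!='i', pos 7: 'k'=='k'
Differing positions: 6
Hamming distance: 6


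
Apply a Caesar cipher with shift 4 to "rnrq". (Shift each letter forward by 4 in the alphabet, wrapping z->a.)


Input: 'rnrq', shift = 4
Operation: for each letter, (position + 4) mod 26
Mapping: 'r'(17+4=21)->'v', 'n'(13+4=17)->'r', 'r'(17+4=21)->'v', 'q'(16+4=20)->'u'
Result: vrvu


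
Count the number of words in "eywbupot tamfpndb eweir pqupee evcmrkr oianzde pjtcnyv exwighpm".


Input string: 'eywbupot tamfpndb eweir pqupee evcmrkr oianzde pjtcnyv exwighpm'
Operation: split by spaces
Words found: 'eywbupot', 'tamfpndb', 'eweir', 'pqupee', 'evcmrkr', 'oianzde', 'pjtcnyv', 'exwighpm'
Word count: 8


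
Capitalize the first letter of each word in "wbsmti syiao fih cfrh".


Input string: 'wbsmti syiao fih cfrh'
Operation: capitalize first letter of each word
Word transformations: 'wbsmti'->'Wbsmti', 'syiao'->'Syiao', 'fih'->'Fih', 'cfrh'->'Cfrh'
Result: Wbsmti Syiao Fih Cfrh


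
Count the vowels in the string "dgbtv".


Input string: 'dgbtv'
Operation: count vowels (a, e, i, o, u)
Scan: s[0]='d', s[1]='g', s[2]='b', s[3]='t', s[4]='v'
Vowels found: 0
Result: 0


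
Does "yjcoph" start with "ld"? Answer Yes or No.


Input string: 'yjcoph'
Prefix to check: 'ld'
First 2 characters of input: 'yj'
Match: False
Result: No


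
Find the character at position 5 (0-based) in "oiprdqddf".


Input string: 'oiprdqddf'
Operation: get character at index 5
Index mapping: s[0]='o', s[1]='i', s[2]='p', s[3]='r', s[4]='d', s[5]='q'
Result: 'q'


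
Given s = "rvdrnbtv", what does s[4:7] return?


Input string: 'rvdrnbtv'
Operation: slice [4:7]
Extract characters: s[4]='n', s[5]='b', s[6]='t'
Result: nbt


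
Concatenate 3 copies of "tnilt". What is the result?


Input string: 'tnilt'
Operation: repeat 3 times
Concatenation: 'tnilt' + 'tnilt' + 'tnilt'
Result: tnilttnilttnilt


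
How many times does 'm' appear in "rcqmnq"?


Input string: 'rcqmnq'
Target character: 'm'
Scan each position: s[3]='m'
Matches found at indices: 3
Total: 1


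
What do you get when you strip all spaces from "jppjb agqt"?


Input string: 'jppjb agqt'
Operation: remove all spaces
Words: 'jppjb', 'agqt'
Join without spaces: jppjbagqt


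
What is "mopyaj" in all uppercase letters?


Input string: 'mopyaj'
Operation: convert each letter to uppercase
Mapping: 'm'->'M', 'o'->'O', 'p'->'P', 'y'->'Y', 'a'->'A', 'j'->'J'
Result: MOPYAJ


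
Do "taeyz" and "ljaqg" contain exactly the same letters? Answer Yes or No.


String 1: 'taeyz' -> sorted: 'aetyz'
String 2: 'ljaqg' -> sorted: 'agjlq'
Compare sorted forms: 'aetyz' != 'agjlq'
Anagram: No


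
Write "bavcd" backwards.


Input string: 'bavcd'
Operation: reverse character order
Original order: 'b' -> 'a' -> 'v' -> 'c' -> 'd'
Reversed order: 'd' -> 'c' -> 'v' -> 'a' -> 'b'
Result: dcvab


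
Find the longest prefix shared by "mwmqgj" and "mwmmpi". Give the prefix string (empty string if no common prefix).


String 1: 'mwmqgj'
String 2: 'mwmmpi'
Compare position by position:
pos 0: 'm' vs 'm' match
pos 1: 'w' vs 'w' match
pos 2: 'm' vs 'm' match
pos 3: 'q' vs 'm' differ -> stop
Longest common prefix: "mwm" (length 3)


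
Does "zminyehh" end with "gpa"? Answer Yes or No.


Input string: 'zminyehh'
Suffix to check: 'gpa'
Last 3 characters of input: 'ehh'
Match: False
Result: No


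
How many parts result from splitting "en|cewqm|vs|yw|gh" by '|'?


Input string: 'en|cewqm|vs|yw|gh'
Delimiter: '|'
Split result: 'en', 'cewqm', 'vs', 'yw', 'gh'
Number of parts: 5


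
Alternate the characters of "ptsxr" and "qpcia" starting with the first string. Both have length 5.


String 1: 'ptsxr'
String 2: 'qpcia'
Operation: alternate characters
Pairs: 'p'+'q', 't'+'p', 's'+'c', 'x'+'i', 'r'+'a'
Result: pqtpscxira


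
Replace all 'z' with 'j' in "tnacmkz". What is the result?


Input string: 'tnacmkz'
Operation: replace 'z' with 'j'
Positions of 'z': 6
After replacement: tnacmkj


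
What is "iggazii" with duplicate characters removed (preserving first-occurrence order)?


Input: 'iggazii'
Operation: keep first occurrence of each character
Scan: s[0]='i' new -> keep; s[1]='g' new -> keep; s[2]='g' seen -> skip; s[3]='a' new -> keep; s[4]='z' new -> keep; s[5]='i' seen -> skip; s[6]='i' seen -> skip
Result: igaz


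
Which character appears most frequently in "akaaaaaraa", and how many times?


Input: 'akaaaaaraa'
Operation: tally each character
Counts: 'a':8, 'k':1, 'r':1
Maximum: 'a' appears 8 times


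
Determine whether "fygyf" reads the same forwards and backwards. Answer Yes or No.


Input string: 'fygyf'
Reversed: 'fygyf'
Compare pairs: s[0]='f' vs s[4]='f' (match), s[1]='y' vs s[3]='y' (match)
Palindrome: Yes


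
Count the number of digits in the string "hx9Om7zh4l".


Input string: 'hx9Om7zh4l'
Operation: count digit characters (0-9)
Scan: 'h', 'x', '9'(digit), 'O', 'm', '7'(digit), 'z', 'h', '4'(digit), 'l'
Digits found: 3
Result: 3


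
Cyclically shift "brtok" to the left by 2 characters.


Input: 'brtok', shift = 2
Operation: split at index 2 and swap parts
Front part s[0:2] = 'br'
Back part s[2:] = 'tok'
Rotated = back + front = 'tok' + 'br'
Result: tokbr


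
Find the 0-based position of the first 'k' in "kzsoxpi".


Input string: 'kzsoxpi'
Target: 'k'
Scanning left to right: s[0]='k'
First match at index: 0


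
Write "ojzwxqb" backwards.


Input string: 'ojzwxqb'
Operation: reverse character order
Original order: 'o' -> 'j' -> 'z' -> 'w' -> 'x' -> 'q' -> 'b'
Reversed order: 'b' -> 'q' -> 'x' -> 'w' -> 'z' -> 'j' -> 'o'
Result: bqxwzjo


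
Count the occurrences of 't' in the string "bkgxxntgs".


Input string: 'bkgxxntgs'
Target character: 't'
Scan each position: s[6]='t'
Matches found at indices: 6
Total: 1


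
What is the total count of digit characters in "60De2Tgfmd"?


Input string: '60De2Tgfmd'
Operation: count digit characters (0-9)
Scan: '6'(digit), '0'(digit), 'D', 'e', '2'(digit), 'T', 'g', 'f', 'm', 'd'
Digits found: 3
Result: 3


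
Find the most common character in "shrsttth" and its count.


Input: 'shrsttth'
Operation: tally each character
Counts: 'h':2, 'r':1, 's':2, 't':3
Maximum: 't' appears 3 times


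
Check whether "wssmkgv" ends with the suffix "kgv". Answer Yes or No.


Input string: 'wssmkgv'
Suffix to check: 'kgv'
Last 3 characters of input: 'kgv'
Match: True
Result: Yes


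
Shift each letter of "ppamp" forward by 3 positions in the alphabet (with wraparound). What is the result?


Input: 'ppamp', shift = 3
Operation: for each letter, (position + 3) mod 26
Mapping: 'p'(15+3=18)->'s', 'p'(15+3=18)->'s', 'a'(0+3=3)->'d', 'm'(12+3=15)->'p', 'p'(15+3=18)->'s'
Result: ssdps


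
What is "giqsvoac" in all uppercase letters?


Input string: 'giqsvoac'
Operation: convert each letter to uppercase
Mapping: 'g'->'G', 'i'->'I', 'q'->'Q', 's'->'S', 'v'->'V', 'o'->'O', 'a'->'A', 'c'->'C'
Result: GIQSVOAC


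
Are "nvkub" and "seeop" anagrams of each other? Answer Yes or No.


String 1: 'nvkub' -> sorted: 'bknuv'
String 2: 'seeop' -> sorted: 'eeops'
Compare sorted forms: 'bknuv' != 'eeops'
Anagram: No


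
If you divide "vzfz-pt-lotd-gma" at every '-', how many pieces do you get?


Input string: 'vzfz-pt-lotd-gma'
Delimiter: '-'
Split result: 'vzfz', 'pt', 'lotd', 'gma'
Number of parts: 4


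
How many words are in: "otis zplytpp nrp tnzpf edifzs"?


Input string: 'otis zplytpp nrp tnzpf edifzs'
Operation: split by spaces
Words found: 'otis', 'zplytpp', 'nrp', 'tnzpf', 'edifzs'
Word count: 5


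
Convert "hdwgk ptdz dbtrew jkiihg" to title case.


Input string: 'hdwgk ptdz dbtrew jkiihg'
Operation: capitalize first letter of each word
Word transformations: 'hdwgk'->'Hdwgk', 'ptdz'->'Ptdz', 'dbtrew'->'Dbtrew', 'jkiihg'->'Jkiihg'
Result: Hdwgk Ptdz Dbtrew Jkiihg


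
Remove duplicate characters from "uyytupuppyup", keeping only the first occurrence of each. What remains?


Input: 'uyytupuppyup'
Operation: keep first occurrence of each character
Scan: s[0]='u' new -> keep; s[1]='y' new -> keep; s[2]='y' seen -> skip; s[3]='t' new -> keep; s[4]='u' seen -> skip; s[5]='p' new -> keep; s[6]='u' seen -> skip; s[7]='p' seen -> skip; s[8]='p' seen -> skip; s[9]='y' seen -> skip; s[10]='u' seen -> skip; s[11]='p' seen -> skip
Result: uytp


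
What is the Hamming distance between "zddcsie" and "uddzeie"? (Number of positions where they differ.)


String 1: 'zddcsie'
String 2: 'uddzeie'
Compare each position: pos 0: 'z'!='u', pos 1: 'd'=='d', pos 2: 'd'=='d', pos 3: 'c'!='z', pos 4: 's'!='e', pos 5: 'i'=='i', pos 6: 'e'=='e'
Differing positions: 3
Hamming distance: 3


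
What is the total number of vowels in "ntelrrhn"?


Input string: 'ntelrrhn'
Operation: count vowels (a, e, i, o, u)
Scan: s[0]='n', s[1]='t', s[2]='e' (vowel), s[3]='l', s[4]='r', s[5]='r', s[6]='h', s[7]='n'
Vowels found: 1
Result: 1


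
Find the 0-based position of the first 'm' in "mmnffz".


Input string: 'mmnffz'
Target: 'm'
Scanning left to right: s[0]='m'
First match at index: 0


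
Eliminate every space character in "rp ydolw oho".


Input string: 'rp ydolw oho'
Operation: remove all spaces
Words: 'rp', 'ydolw', 'oho'
Join without spaces: rpydolwoho


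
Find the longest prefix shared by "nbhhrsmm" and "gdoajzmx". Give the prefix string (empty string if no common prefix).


String 1: 'nbhhrsmm'
String 2: 'gdoajzmx'
Compare position by position:
pos 0: 'n' vs 'g' differ -> stop
Longest common prefix: "" (length 0)


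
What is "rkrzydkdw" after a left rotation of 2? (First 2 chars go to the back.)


Input: 'rkrzydkdw', shift = 2
Operation: split at index 2 and swap parts
Front part s[0:2] = 'rk'
Back part s[2:] = 'rzydkdw'
Rotated = back + front = 'rzydkdw' + 'rk'
Result: rzydkdwrk


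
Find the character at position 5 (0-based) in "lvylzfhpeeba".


Input string: 'lvylzfhpeeba'
Operation: get character at index 5
Index mapping: s[0]='l', s[1]='v', s[2]='y', s[3]='l', s[4]='z', s[5]='f'
Result: 'f'


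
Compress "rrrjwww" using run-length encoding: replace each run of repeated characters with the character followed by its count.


Input: 'rrrjwww'
Operation: identify consecutive runs
Runs: 'rrr' -> r3, 'j' -> j1, 'www' -> w3
Encoded: r3j1w3


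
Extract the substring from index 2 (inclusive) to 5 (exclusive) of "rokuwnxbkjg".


Input string: 'rokuwnxbkjg'
Operation: slice [2:5]
Extract characters: s[2]='k', s[3]='u', s[4]='w'
Result: kuw


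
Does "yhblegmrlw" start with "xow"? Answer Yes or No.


Input string: 'yhblegmrlw'
Prefix to check: 'xow'
First 3 characters of input: 'yhb'
Match: False
Result: No


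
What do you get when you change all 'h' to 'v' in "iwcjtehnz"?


Input string: 'iwcjtehnz'
Operation: replace 'h' with 'v'
Positions of 'h': 6
After replacement: iwcjtevnz


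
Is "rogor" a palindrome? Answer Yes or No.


Input string: 'rogor'
Reversed: 'rogor'
Compare pairs: s[0]='r' vs s[4]='r' (match), s[1]='o' vs s[3]='o' (match)
Palindrome: Yes


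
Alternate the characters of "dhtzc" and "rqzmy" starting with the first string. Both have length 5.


String 1: 'dhtzc'
String 2: 'rqzmy'
Operation: alternate characters
Pairs: 'd'+'r', 'h'+'q', 't'+'z', 'z'+'m', 'c'+'y'
Result: drhqtzzmcy


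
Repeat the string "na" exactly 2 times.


Input string: 'na'
Operation: repeat 2 times
Concatenation: 'na' + 'na'
Result: nana


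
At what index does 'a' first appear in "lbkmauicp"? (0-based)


Input string: 'lbkmauicp'
Target: 'a'
Scanning left to right: s[0]='l', s[1]='b', s[2]='k', s[3]='m', s[4]='a'
First match at index: 4


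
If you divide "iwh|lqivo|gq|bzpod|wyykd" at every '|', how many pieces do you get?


Input string: 'iwh|lqivo|gq|bzpod|wyykd'
Delimiter: '|'
Split result: 'iwh', 'lqivo', 'gq', 'bzpod', 'wyykd'
Number of parts: 5


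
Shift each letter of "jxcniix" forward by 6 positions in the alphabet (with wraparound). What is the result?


Input: 'jxcniix', shift = 6
Operation: for each letter, (position + 6) mod 26
Mapping: 'j'(9+6=15)->'p', 'x'(23+6=29, 29 mod 26=3)->'d', 'c'(2+6=8)->'i', 'n'(13+6=19)->'t', 'i'(8+6=14)->'o', 'i'(8+6=14)->'o', 'x'(23+6=29, 29 mod 26=3)->'d'
Result: pditood


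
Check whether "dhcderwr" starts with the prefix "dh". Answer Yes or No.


Input string: 'dhcderwr'
Prefix to check: 'dh'
First 2 characters of input: 'dh'
Match: True
Result: Yes


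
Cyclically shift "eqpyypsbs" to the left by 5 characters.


Input: 'eqpyypsbs', shift = 5
Operation: split at index 5 and swap parts
Front part s[0:5] = 'eqpyy'
Back part s[5:] = 'psbs'
Rotated = back + front = 'psbs' + 'eqpyy'
Result: psbseqpyy


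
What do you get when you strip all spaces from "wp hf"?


Input string: 'wp hf'
Operation: remove all spaces
Words: 'wp', 'hf'
Join without spaces: wphf


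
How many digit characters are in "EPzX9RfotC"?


Input string: 'EPzX9RfotC'
Operation: count digit characters (0-9)
Scan: 'E', 'P', 'z', 'X', '9'(digit), 'R', 'f', 'o', 't', 'C'
Digits found: 1
Result: 1


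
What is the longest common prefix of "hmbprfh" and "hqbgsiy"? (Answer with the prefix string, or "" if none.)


String 1: 'hmbprfh'
String 2: 'hqbgsiy'
Compare position by position:
pos 0: 'h' vs 'h' match
pos 1: 'm' vs 'q' differ -> stop
Longest common prefix: "h" (length 1)


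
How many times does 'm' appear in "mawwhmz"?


Input string: 'mawwhmz'
Target character: 'm'
Scan each position: s[0]='m', s[5]='m'
Matches found at indices: 0, 5
Total: 2


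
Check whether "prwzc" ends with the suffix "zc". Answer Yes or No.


Input string: 'prwzc'
Suffix to check: 'zc'
Last 2 characters of input: 'zc'
Match: True
Result: Yes


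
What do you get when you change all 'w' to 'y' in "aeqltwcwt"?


Input string: 'aeqltwcwt'
Operation: replace 'w' with 'y'
Positions of 'w': 5, 7
After replacement: aeqltycyt


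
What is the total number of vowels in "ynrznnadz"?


Input string: 'ynrznnadz'
Operation: count vowels (a, e, i, o, u)
Scan: s[0]='y', s[1]='n', s[2]='r', s[3]='z', s[4]='n', s[5]='n', s[6]='a' (vowel), s[7]='d', s[8]='z'
Vowels found: 1
Result: 1


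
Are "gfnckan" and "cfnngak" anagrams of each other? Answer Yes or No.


String 1: 'gfnckan' -> sorted: 'acfgknn'
String 2: 'cfnngak' -> sorted: 'acfgknn'
Compare sorted forms: 'acfgknn' == 'acfgknn'
Anagram: Yes


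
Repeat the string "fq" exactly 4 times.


Input string: 'fq'
Operation: repeat 4 times
Concatenation: 'fq' + 'fq' + 'fq' + 'fq'
Result: fqfqfqfq


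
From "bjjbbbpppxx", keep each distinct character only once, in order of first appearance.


Input: 'bjjbbbpppxx'
Operation: keep first occurrence of each character
Scan: s[0]='b' new -> keep; s[1]='j' new -> keep; s[2]='j' seen -> skip; s[3]='b' seen -> skip; s[4]='b' seen -> skip; s[5]='b' seen -> skip; s[6]='p' new -> keep; s[7]='p' seen -> skip; s[8]='p' seen -> skip; s[9]='x' new -> keep; s[10]='x' seen -> skip
Result: bjpx


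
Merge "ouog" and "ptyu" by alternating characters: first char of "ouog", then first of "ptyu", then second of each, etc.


String 1: 'ouog'
String 2: 'ptyu'
Operation: alternate characters
Pairs: 'o'+'p', 'u'+'t', 'o'+'y', 'g'+'u'
Result: oputoygu


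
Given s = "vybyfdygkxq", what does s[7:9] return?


Input string: 'vybyfdygkxq'
Operation: slice [7:9]
Extract characters: s[7]='g', s[8]='k'
Result: gk


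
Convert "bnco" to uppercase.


Input string: 'bnco'
Operation: convert each letter to uppercase
Mapping: 'b'->'B', 'n'->'N', 'c'->'C', 'o'->'O'
Result: BNCO


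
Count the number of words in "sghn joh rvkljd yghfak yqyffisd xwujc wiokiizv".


Input string: 'sghn joh rvkljd yghfak yqyffisd xwujc wiokiizv'
Operation: split by spaces
Words found: 'sghn', 'joh', 'rvkljd', 'yghfak', 'yqyffisd', 'xwujc', 'wiokiizv'
Word count: 7


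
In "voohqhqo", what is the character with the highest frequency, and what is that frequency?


Input: 'voohqhqo'
Operation: tally each character
Counts: 'h':2, 'o':3, 'q':2, 'v':1
Maximum: 'o' appears 3 times


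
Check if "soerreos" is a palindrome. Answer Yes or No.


Input string: 'soerreos'
Reversed: 'soerreos'
Compare pairs: s[0]='s' vs s[7]='s' (match), s[1]='o' vs s[6]='o' (match), s[2]='e' vs s[5]='e' (match), s[3]='r' vs s[4]='r' (match)
Palindrome: Yes


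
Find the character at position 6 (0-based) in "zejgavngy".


Input string: 'zejgavngy'
Operation: get character at index 6
Index mapping: s[0]='z', s[1]='e', s[2]='j', s[3]='g', s[4]='a', s[5]='v', s[6]='n'
Result: 'n'


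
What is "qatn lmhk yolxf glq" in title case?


Input string: 'qatn lmhk yolxf glq'
Operation: capitalize first letter of each word
Word transformations: 'qatn'->'Qatn', 'lmhk'->'Lmhk', 'yolxf'->'Yolxf', 'glq'->'Glq'
Result: Qatn Lmhk Yolxf Glq


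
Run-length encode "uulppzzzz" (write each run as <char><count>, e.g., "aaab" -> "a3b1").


Input: 'uulppzzzz'
Operation: identify consecutive runs
Runs: 'uu' -> u2, 'l' -> l1, 'pp' -> p2, 'zzzz' -> z4
Encoded: u2l1p2z4


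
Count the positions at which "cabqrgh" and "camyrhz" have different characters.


String 1: 'cabqrgh'
String 2: 'camyrhz'
Compare each position: pos 0: 'c'=='c', pos 1: 'a'=='a', pos 2: 'b'!='m', pos 3: 'q'!='y', pos 4: 'r'=='r', pos 5: 'g'!='h', pos 6: 'h'!='z'
Differing positions: 4
Hamming distance: 4


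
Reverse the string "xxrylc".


Input string: 'xxrylc'
Operation: reverse character order
Original order: 'x' -> 'x' -> 'r' -> 'y' -> 'l' -> 'c'
Reversed order: 'c' -> 'l' -> 'y' -> 'r' -> 'x' -> 'x'
Result: clyrxx


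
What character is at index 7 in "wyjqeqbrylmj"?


Input string: 'wyjqeqbrylmj'
Operation: get character at index 7
Index mapping: s[0]='w', s[1]='y', s[2]='j', s[3]='q', s[4]='e', s[5]='q', s[6]='b', s[7]='r'
Result: 'r'


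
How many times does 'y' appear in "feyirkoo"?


Input string: 'feyirkoo'
Target character: 'y'
Scan each position: s[2]='y'
Matches found at indices: 2
Total: 1


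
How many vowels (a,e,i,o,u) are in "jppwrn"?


Input string: 'jppwrn'
Operation: count vowels (a, e, i, o, u)
Scan: s[0]='j', s[1]='p', s[2]='p', s[3]='w', s[4]='r', s[5]='n'
Vowels found: 0
Result: 0


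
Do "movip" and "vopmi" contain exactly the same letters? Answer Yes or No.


String 1: 'movip' -> sorted: 'imopv'
String 2: 'vopmi' -> sorted: 'imopv'
Compare sorted forms: 'imopv' == 'imopv'
Anagram: Yes


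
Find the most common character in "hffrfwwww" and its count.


Input: 'hffrfwwww'
Operation: tally each character
Counts: 'f':3, 'h':1, 'r':1, 'w':4
Maximum: 'w' appears 4 times


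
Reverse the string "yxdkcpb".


Input string: 'yxdkcpb'
Operation: reverse character order
Original order: 'y' -> 'x' -> 'd' -> 'k' -> 'c' -> 'p' -> 'b'
Reversed order: 'b' -> 'p' -> 'c' -> 'k' -> 'd' -> 'x' -> 'y'
Result: bpckdxy


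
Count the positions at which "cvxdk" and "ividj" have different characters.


String 1: 'cvxdk'
String 2: 'ividj'
Compare each position: pos 0: 'c'!='i', pos 1: 'v'=='v', pos 2: 'x'!='i', pos 3: 'd'=='d', pos 4: 'k'!='j'
Differing positions: 3
Hamming distance: 3


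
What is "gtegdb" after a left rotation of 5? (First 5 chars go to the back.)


Input: 'gtegdb', shift = 5
Operation: split at index 5 and swap parts
Front part s[0:5] = 'gtegd'
Back part s[5:] = 'b'
Rotated = back + front = 'b' + 'gtegd'
Result: bgtegd


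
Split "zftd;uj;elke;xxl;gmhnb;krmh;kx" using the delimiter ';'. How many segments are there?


Input string: 'zftd;uj;elke;xxl;gmhnb;krmh;kx'
Delimiter: ';'
Split result: 'zftd', 'uj', 'elke', 'xxl', 'gmhnb', 'krmh', 'kx'
Number of parts: 7


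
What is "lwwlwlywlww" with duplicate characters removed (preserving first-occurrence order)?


Input: 'lwwlwlywlww'
Operation: keep first occurrence of each character
Scan: s[0]='l' new -> keep; s[1]='w' new -> keep; s[2]='w' seen -> skip; s[3]='l' seen -> skip; s[4]='w' seen -> skip; s[5]='l' seen -> skip; s[6]='y' new -> keep; s[7]='w' seen -> skip; s[8]='l' seen -> skip; s[9]='w' seen -> skip; s[10]='w' seen -> skip
Result: lwy


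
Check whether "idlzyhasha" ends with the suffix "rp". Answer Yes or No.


Input string: 'idlzyhasha'
Suffix to check: 'rp'
Last 2 characters of input: 'ha'
Match: False
Result: No


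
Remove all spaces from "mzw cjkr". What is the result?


Input string: 'mzw cjkr'
Operation: remove all spaces
Words: 'mzw', 'cjkr'
Join without spaces: mzwcjkr


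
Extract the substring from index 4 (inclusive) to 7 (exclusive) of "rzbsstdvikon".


Input string: 'rzbsstdvikon'
Operation: slice [4:7]
Extract characters: s[4]='s', s[5]='t', s[6]='d'
Result: std


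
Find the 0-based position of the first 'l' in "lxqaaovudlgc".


Input string: 'lxqaaovudlgc'
Target: 'l'
Scanning left to right: s[0]='l'
First match at index: 0


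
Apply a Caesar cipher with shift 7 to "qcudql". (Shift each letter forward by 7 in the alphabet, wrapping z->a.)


Input: 'qcudql', shift = 7
Operation: for each letter, (position + 7) mod 26
Mapping: 'q'(16+7=23)->'x', 'c'(2+7=9)->'j', 'u'(20+7=27, 27 mod 26=1)->'b', 'd'(3+7=10)->'k', 'q'(16+7=23)->'x', 'l'(11+7=18)->'s'
Result: xjbkxs


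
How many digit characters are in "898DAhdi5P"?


Input string: '898DAhdi5P'
Operation: count digit characters (0-9)
Scan: '8'(digit), '9'(digit), '8'(digit), 'D', 'A', 'h', 'd', 'i', '5'(digit), 'P'
Digits found: 4
Result: 4


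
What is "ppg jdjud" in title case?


Input string: 'ppg jdjud'
Operation: capitalize first letter of each word
Word transformations: 'ppg'->'Ppg', 'jdjud'->'Jdjud'
Result: Ppg Jdjud


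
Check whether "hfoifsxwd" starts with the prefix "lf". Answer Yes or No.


Input string: 'hfoifsxwd'
Prefix to check: 'lf'
First 2 characters of input: 'hf'
Match: False
Result: No


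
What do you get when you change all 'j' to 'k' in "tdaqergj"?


Input string: 'tdaqergj'
Operation: replace 'j' with 'k'
Positions of 'j': 7
After replacement: tdaqergk


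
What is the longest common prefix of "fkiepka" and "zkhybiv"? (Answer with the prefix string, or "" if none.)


String 1: 'fkiepka'
String 2: 'zkhybiv'
Compare position by position:
pos 0: 'f' vs 'z' differ -> stop
Longest common prefix: "" (length 0)


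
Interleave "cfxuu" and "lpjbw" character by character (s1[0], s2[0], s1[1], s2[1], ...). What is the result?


String 1: 'cfxuu'
String 2: 'lpjbw'
Operation: alternate characters
Pairs: 'c'+'l', 'f'+'p', 'x'+'j', 'u'+'b', 'u'+'w'
Result: clfpxjubuw


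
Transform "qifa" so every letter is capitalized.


Input string: 'qifa'
Operation: convert each letter to uppercase
Mapping: 'q'->'Q', 'i'->'I', 'f'->'F', 'a'->'A'
Result: QIFA


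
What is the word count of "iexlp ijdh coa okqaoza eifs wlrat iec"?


Input string: 'iexlp ijdh coa okqaoza eifs wlrat iec'
Operation: split by spaces
Words found: 'iexlp', 'ijdh', 'coa', 'okqaoza', 'eifs', 'wlrat', 'iec'
Word count: 7


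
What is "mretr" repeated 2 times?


Input string: 'mretr'
Operation: repeat 2 times
Concatenation: 'mretr' + 'mretr'
Result: mretrmretr


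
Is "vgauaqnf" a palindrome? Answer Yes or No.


Input string: 'vgauaqnf'
Reversed: 'fnqauagv'
Compare pairs: s[0]='v' vs s[7]='f' (mismatch), s[1]='g' vs s[6]='n' (mismatch), s[2]='a' vs s[5]='q' (mismatch), s[3]='u' vs s[4]='a' (mismatch)
Palindrome: No


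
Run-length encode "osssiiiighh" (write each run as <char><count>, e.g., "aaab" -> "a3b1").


Input: 'osssiiiighh'
Operation: identify consecutive runs
Runs: 'o' -> o1, 'sss' -> s3, 'iiii' -> i4, 'g' -> g1, 'hh' -> h2
Encoded: o1s3i4g1h2


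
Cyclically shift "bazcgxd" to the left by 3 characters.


Input: 'bazcgxd', shift = 3
Operation: split at index 3 and swap parts
Front part s[0:3] = 'baz'
Back part s[3:] = 'cgxd'
Rotated = back + front = 'cgxd' + 'baz'
Result: cgxdbaz


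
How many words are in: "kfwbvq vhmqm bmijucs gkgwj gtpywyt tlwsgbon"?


Input string: 'kfwbvq vhmqm bmijucs gkgwj gtpywyt tlwsgbon'
Operation: split by spaces
Words found: 'kfwbvq', 'vhmqm', 'bmijucs', 'gkgwj', 'gtpywyt', 'tlwsgbon'
Word count: 6


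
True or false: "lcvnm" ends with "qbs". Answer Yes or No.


Input string: 'lcvnm'
Suffix to check: 'qbs'
Last 3 characters of input: 'vnm'
Match: False
Result: No


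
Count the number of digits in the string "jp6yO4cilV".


Input string: 'jp6yO4cilV'
Operation: count digit characters (0-9)
Scan: 'j', 'p', '6'(digit), 'y', 'O', '4'(digit), 'c', 'i', 'l', 'V'
Digits found: 2
Result: 2


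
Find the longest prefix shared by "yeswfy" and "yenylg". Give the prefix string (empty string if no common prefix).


String 1: 'yeswfy'
String 2: 'yenylg'
Compare position by position:
pos 0: 'y' vs 'y' match
pos 1: 'e' vs 'e' match
pos 2: 's' vs 'n' differ -> stop
Longest common prefix: "ye" (length 2)


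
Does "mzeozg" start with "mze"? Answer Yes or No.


Input string: 'mzeozg'
Prefix to check: 'mze'
First 3 characters of input: 'mze'
Match: True
Result: Yes


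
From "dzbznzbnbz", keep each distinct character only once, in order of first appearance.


Input: 'dzbznzbnbz'
Operation: keep first occurrence of each character
Scan: s[0]='d' new -> keep; s[1]='z' new -> keep; s[2]='b' new -> keep; s[3]='z' seen -> skip; s[4]='n' new -> keep; s[5]='z' seen -> skip; s[6]='b' seen -> skip; s[7]='n' seen -> skip; s[8]='b' seen -> skip; s[9]='z' seen -> skip
Result: dzbn


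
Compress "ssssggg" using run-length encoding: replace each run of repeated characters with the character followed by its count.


Input: 'ssssggg'
Operation: identify consecutive runs
Runs: 'ssss' -> s4, 'ggg' -> g3
Encoded: s4g3


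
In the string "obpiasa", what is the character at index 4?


Input string: 'obpiasa'
Operation: get character at index 4
Index mapping: s[0]='o', s[1]='b', s[2]='p', s[3]='i', s[4]='a'
Result: 'a'


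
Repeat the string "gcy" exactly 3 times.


Input string: 'gcy'
Operation: repeat 3 times
Concatenation: 'gcy' + 'gcy' + 'gcy'
Result: gcygcygcy


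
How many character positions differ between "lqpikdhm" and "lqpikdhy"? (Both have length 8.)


String 1: 'lqpikdhm'
String 2: 'lqpikdhy'
Compare each position: pos 0: 'l'=='l', pos 1: 'q'=='q', pos 2: 'p'=='p', pos 3: 'i'=='i', pos 4: 'k'=='k', pos 5: 'd'=='d', pos 6: 'h'=='h', pos 7: 'm'!='y'
Differing positions: 1
Hamming distance: 1


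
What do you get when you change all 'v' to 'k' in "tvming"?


Input string: 'tvming'
Operation: replace 'v' with 'k'
Positions of 'v': 1
After replacement: tkming


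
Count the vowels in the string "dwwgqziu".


Input string: 'dwwgqziu'
Operation: count vowels (a, e, i, o, u)
Scan: s[0]='d', s[1]='w', s[2]='w', s[3]='g', s[4]='q', s[5]='z', s[6]='i' (vowel), s[7]='u' (vowel)
Vowels found: 2
Result: 2


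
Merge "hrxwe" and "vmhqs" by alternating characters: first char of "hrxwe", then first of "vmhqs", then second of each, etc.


String 1: 'hrxwe'
String 2: 'vmhqs'
Operation: alternate characters
Pairs: 'h'+'v', 'r'+'m', 'x'+'h', 'w'+'q', 'e'+'s'
Result: hvrmxhwqes


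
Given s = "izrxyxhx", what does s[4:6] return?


Input string: 'izrxyxhx'
Operation: slice [4:6]
Extract characters: s[4]='y', s[5]='x'
Result: yx


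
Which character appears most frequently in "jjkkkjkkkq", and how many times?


Input: 'jjkkkjkkkq'
Operation: tally each character
Counts: 'j':3, 'k':6, 'q':1
Maximum: 'k' appears 6 times


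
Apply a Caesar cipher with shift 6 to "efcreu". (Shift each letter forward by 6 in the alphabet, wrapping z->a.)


Input: 'efcreu', shift = 6
Operation: for each letter, (position + 6) mod 26
Mapping: 'e'(4+6=10)->'k', 'f'(5+6=11)->'l', 'c'(2+6=8)->'i', 'r'(17+6=23)->'x', 'e'(4+6=10)->'k', 'u'(20+6=26, 26 mod 26=0)->'a'
Result: klixka


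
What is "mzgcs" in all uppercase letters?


Input string: 'mzgcs'
Operation: convert each letter to uppercase
Mapping: 'm'->'M', 'z'->'Z', 'g'->'G', 'c'->'C', 's'->'S'
Result: MZGCS


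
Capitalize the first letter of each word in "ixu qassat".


Input string: 'ixu qassat'
Operation: capitalize first letter of each word
Word transformations: 'ixu'->'Ixu', 'qassat'->'Qassat'
Result: Ixu Qassat


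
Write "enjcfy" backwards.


Input string: 'enjcfy'
Operation: reverse character order
Original order: 'e' -> 'n' -> 'j' -> 'c' -> 'f' -> 'y'
Reversed order: 'y' -> 'f' -> 'c' -> 'j' -> 'n' -> 'e'
Result: yfcjne


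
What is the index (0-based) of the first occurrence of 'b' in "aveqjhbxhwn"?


Input string: 'aveqjhbxhwn'
Target: 'b'
Scanning left to right: s[0]='a', s[1]='v', s[2]='e', s[3]='q', s[4]='j', s[5]='h', s[6]='b'
First match at index: 6


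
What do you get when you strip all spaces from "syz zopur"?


Input string: 'syz zopur'
Operation: remove all spaces
Words: 'syz', 'zopur'
Join without spaces: syzzopur


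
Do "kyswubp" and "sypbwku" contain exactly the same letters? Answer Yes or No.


String 1: 'kyswubp' -> sorted: 'bkpsuwy'
String 2: 'sypbwku' -> sorted: 'bkpsuwy'
Compare sorted forms: 'bkpsuwy' == 'bkpsuwy'
Anagram: Yes


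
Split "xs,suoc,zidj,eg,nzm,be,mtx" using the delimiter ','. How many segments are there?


Input string: 'xs,suoc,zidj,eg,nzm,be,mtx'
Delimiter: ','
Split result: 'xs', 'suoc', 'zidj', 'eg', 'nzm', 'be', 'mtx'
Number of parts: 7


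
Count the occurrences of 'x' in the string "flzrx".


Input string: 'flzrx'
Target character: 'x'
Scan each position: s[4]='x'
Matches found at indices: 4
Total: 1


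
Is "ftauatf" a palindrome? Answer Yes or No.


Input string: 'ftauatf'
Reversed: 'ftauatf'
Compare pairs: s[0]='f' vs s[6]='f' (match), s[1]='t' vs s[5]='t' (match), s[2]='a' vs s[4]='a' (match)
Palindrome: Yes


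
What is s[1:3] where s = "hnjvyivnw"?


Input string: 'hnjvyivnw'
Operation: slice [1:3]
Extract characters: s[1]='n', s[2]='j'
Result: nj


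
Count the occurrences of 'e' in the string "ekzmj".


Input string: 'ekzmj'
Target character: 'e'
Scan each position: s[0]='e'
Matches found at indices: 0
Total: 1


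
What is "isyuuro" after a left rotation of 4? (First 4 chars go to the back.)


Input: 'isyuuro', shift = 4
Operation: split at index 4 and swap parts
Front part s[0:4] = 'isyu'
Back part s[4:] = 'uro'
Rotated = back + front = 'uro' + 'isyu'
Result: uroisyu


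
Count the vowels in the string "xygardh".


Input string: 'xygardh'
Operation: count vowels (a, e, i, o, u)
Scan: s[0]='x', s[1]='y', s[2]='g', s[3]='a' (vowel), s[4]='r', s[5]='d', s[6]='h'
Vowels found: 1
Result: 1


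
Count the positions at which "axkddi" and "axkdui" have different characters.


String 1: 'axkddi'
String 2: 'axkdui'
Compare each position: pos 0: 'a'=='a', pos 1: 'x'=='x', pos 2: 'k'=='k', pos 3: 'd'=='d', pos 4: 'd'!='u', pos 5: 'i'=='i'
Differing positions: 1
Hamming distance: 1


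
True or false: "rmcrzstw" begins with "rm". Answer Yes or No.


Input string: 'rmcrzstw'
Prefix to check: 'rm'
First 2 characters of input: 'rm'
Match: True
Result: Yes


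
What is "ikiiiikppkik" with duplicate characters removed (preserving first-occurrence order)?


Input: 'ikiiiikppkik'
Operation: keep first occurrence of each character
Scan: s[0]='i' new -> keep; s[1]='k' new -> keep; s[2]='i' seen -> skip; s[3]='i' seen -> skip; s[4]='i' seen -> skip; s[5]='i' seen -> skip; s[6]='k' seen -> skip; s[7]='p' new -> keep; s[8]='p' seen -> skip; s[9]='k' seen -> skip; s[10]='i' seen -> skip; s[11]='k' seen -> skip
Result: ikp


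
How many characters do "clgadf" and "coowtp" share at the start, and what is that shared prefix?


String 1: 'clgadf'
String 2: 'coowtp'
Compare position by position:
pos 0: 'c' vs 'c' match
pos 1: 'l' vs 'o' differ -> stop
Longest common prefix: "c" (length 1)


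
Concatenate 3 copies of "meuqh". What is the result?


Input string: 'meuqh'
Operation: repeat 3 times
Concatenation: 'meuqh' + 'meuqh' + 'meuqh'
Result: meuqhmeuqhmeuqh


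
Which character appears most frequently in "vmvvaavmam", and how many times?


Input: 'vmvvaavmam'
Operation: tally each character
Counts: 'a':3, 'm':3, 'v':4
Maximum: 'v' appears 4 times


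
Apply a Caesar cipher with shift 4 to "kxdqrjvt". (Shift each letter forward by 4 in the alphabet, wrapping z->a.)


Input: 'kxdqrjvt', shift = 4
Operation: for each letter, (position + 4) mod 26
Mapping: 'k'(10+4=14)->'o', 'x'(23+4=27, 27 mod 26=1)->'b', 'd'(3+4=7)->'h', 'q'(16+4=20)->'u', 'r'(17+4=21)->'v', 'j'(9+4=13)->'n', 'v'(21+4=25)->'z', 't'(19+4=23)->'x'
Result: obhuvnzx


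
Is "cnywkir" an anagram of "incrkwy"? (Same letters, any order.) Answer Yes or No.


String 1: 'incrkwy' -> sorted: 'ciknrwy'
String 2: 'cnywkir' -> sorted: 'ciknrwy'
Compare sorted forms: 'ciknrwy' == 'ciknrwy'
Anagram: Yes


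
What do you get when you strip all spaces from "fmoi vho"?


Input string: 'fmoi vho'
Operation: remove all spaces
Words: 'fmoi', 'vho'
Join without spaces: fmoivho


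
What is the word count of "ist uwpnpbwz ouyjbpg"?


Input string: 'ist uwpnpbwz ouyjbpg'
Operation: split by spaces
Words found: 'ist', 'uwpnpbwz', 'ouyjbpg'
Word count: 3


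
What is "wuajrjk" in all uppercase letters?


Input string: 'wuajrjk'
Operation: convert each letter to uppercase
Mapping: 'w'->'W', 'u'->'U', 'a'->'A', 'j'->'J', 'r'->'R', 'j'->'J', 'k'->'K'
Result: WUAJRJK


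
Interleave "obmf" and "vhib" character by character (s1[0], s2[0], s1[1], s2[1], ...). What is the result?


String 1: 'obmf'
String 2: 'vhib'
Operation: alternate characters
Pairs: 'o'+'v', 'b'+'h', 'm'+'i', 'f'+'b'
Result: ovbhmifb


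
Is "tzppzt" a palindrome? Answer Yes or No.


Input string: 'tzppzt'
Reversed: 'tzppzt'
Compare pairs: s[0]='t' vs s[5]='t' (match), s[1]='z' vs s[4]='z' (match), s[2]='p' vs s[3]='p' (match)
Palindrome: Yes
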